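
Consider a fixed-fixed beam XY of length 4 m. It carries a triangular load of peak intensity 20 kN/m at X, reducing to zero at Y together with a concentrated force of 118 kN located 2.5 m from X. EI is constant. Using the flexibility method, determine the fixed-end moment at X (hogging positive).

Release both end moments; the primary structure is a simply-supported span XY with redundants M_X and M_Y.
End rotations of the released simple span under the applied load (×1/EI):
  at X: triangular load, peak 20: w₀L³/(45EI) = 28.44/EI
  at Y: triangular load, peak 20: 7w₀L³/(360EI) = 24.89/EI
  at X: point load 118 at a = 2.5: Pab(L + b)/(6LEI) = 101.4/EI
  at Y: point load 118 at a = 2.5: Pab(L + a)/(6LEI) = 119.8/EI
  θ_X0 = 129.9/EI,  θ_Y0 = 144.7/EI
Flexibility coefficients: a unit moment at one end gives L/(3EI) there and L/(6EI) at the far end, so f₁₁ = f₂₂ = 1.333/EI and f₁₂ = f₂₁ = 0.6667/EI.
Compatibility — zero rotation at each built-in end:
  1.333 M_X + 0.6667 M_Y = 129.9
  0.6667 M_X + 1.333 M_Y = 144.7
Solving the pair gives M_X = 57.48 kN·m and M_Y = 79.81 kN·m (hogging).

M_X = 57.48 kN·m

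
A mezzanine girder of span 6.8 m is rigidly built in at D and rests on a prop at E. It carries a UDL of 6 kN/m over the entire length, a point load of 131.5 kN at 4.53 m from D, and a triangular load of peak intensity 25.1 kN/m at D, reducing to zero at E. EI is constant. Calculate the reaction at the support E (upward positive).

Release the roller at E. Primary structure: cantilever fixed at D.
Deflection at E on the released cantilever, summing each load's contribution:
  UDL 6: wL⁴/(8EI) = 1604/EI
  point load 131.5 at a = 4.53: Pa²(3L − a)/(6EI) = 7138/EI
  triangular load, peak 25.1 at the fixed end: w₀L⁴/(30EI) = 1789/EI
  δ_0 = 10530/EI
Flexibility coefficient — unit upward force at E: δ_{EE} = L³/(3EI) = 104.8/EI.
Compatibility at E: δ_0 − R_E·δ_{EE} = 0, so R_E = 10530/104.8 = 100.5 kN.

R_E = 100.5 kN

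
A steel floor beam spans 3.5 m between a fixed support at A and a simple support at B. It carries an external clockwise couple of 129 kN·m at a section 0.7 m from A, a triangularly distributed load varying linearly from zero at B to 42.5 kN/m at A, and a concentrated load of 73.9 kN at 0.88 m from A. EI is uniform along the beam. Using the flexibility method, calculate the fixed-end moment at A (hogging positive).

M_A = 136.6 kN·m

Remove the prop at B; the released (primary) structure is a cantilever built in at A.
Deflection at B on the released cantilever, summing each load's contribution:
  clockwise couple 129 at a = 0.7: M₀a(2L − a)/(2EI) = 284.4/EI
  triangular load, peak 42.5 at the fixed end: w₀L⁴/(30EI) = 212.6/EI
  point load 73.9 at a = 0.88: Pa²(3L − a)/(6EI) = 91.76/EI
  δ_0 = 588.8/EI
Tip deflection under a unit load at B: L³/(3EI) = 14.29/EI.
The prop prevents deflection at B: R_B = δ_0/δ_{BB} = 588.8/14.29 = 41.2 kN.
Moment equilibrium about A: M_A = Σ(load moments about A) − R_B·L = 280.8 − 41.2×3.5 = 136.6 kN·m.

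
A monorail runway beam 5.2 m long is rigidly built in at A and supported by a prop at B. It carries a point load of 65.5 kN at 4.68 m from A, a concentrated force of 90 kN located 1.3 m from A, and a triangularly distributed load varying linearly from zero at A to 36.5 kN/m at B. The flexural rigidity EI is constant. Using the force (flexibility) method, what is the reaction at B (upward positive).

Take the reaction at B as the redundant and release it; the primary structure is a cantilever fixed at A.
Free-end deflection of the primary structure under the applied loading (downward +):
  point load 65.5 at a = 4.68: Pa²(3L − a)/(6EI) = 2611/EI
  point load 90 at a = 1.3: Pa²(3L − a)/(6EI) = 362.5/EI
  triangular load, peak 36.5 at the free end: 11w₀L⁴/(120EI) = 2446/EI
  δ_0 = 5420/EI
Tip deflection under a unit load at B: L³/(3EI) = 46.87/EI.
Compatibility at B: δ_0 − R_B·δ_{BB} = 0, so R_B = 5420/46.87 = 115.6 kN.

R_B = 115.6 kN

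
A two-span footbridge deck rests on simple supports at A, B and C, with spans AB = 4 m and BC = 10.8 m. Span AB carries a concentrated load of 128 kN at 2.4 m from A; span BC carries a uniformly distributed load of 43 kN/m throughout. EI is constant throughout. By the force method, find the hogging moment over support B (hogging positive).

M_B = 484.1 kN·m

Release continuity at B by inserting a hinge; the redundant is the internal moment M_B. The primary structure is two simply-supported spans AB and BC.
End slopes at the hinge B, treating each span as simply supported:
  span AB: point load 128 at a = 2.4: Pab(L + a)/(6LEI) = 131.1/EI
  span BC: UDL 43: wL³/(24EI) = 2257/EI
  relative rotation θ_0 = (131.1 + 2257)/EI = 2388/EI
A unit hogging moment at B produces rotation L₁/(3EI) + L₂/(3EI) = 4.933/EI.
Compatibility: M_B·(L₁+L₂)/(3EI) = θ_0, giving M_B = 484.1 kN·m (hogging).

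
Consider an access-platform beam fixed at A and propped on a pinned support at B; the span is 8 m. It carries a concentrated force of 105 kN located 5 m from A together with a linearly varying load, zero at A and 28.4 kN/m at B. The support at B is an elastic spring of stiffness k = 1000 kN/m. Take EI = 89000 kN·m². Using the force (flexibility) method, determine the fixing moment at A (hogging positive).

Take the reaction at B as the redundant and release it; the primary structure is a cantilever fixed at A.
Deflection at B on the released cantilever, summing each load's contribution:
  point load 105 at a = 5: Pa²(3L − a)/(6EI) = 8312/EI
  triangular load, peak 28.4 at the free end: 11w₀L⁴/(120EI) = 10663/EI
  δ_0 = 18976/EI
Tip deflection under a unit load at B: L³/(3EI) = 170.7/EI.
With EI = 89000 kN·m²: δ_0 = 0.21321 m and δ_{BB} = 0.001918 m/kN.
Compatibility — the spring shortens by R_B/k under the reaction it provides: δ_0 − R_B·δ_{BB} = R_B/k. With 1/k = 0.001 m/kN, R_B = δ_0 / (δ_{BB} + 1/k) = 0.21321 / (0.001918 + 0.001) = 73.08 kN.
Moment equilibrium about A: M_A = Σ(load moments about A) − R_B·L = 1131 − 73.08×8 = 546.2 kN·m.

M_A = 546.2 kN·m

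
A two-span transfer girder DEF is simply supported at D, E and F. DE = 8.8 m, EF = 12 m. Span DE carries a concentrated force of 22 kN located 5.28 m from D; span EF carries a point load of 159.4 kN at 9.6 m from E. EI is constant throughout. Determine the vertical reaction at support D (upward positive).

R_D = -5.026 kN

Insert a hinge at E; M_E is the redundant, and each span becomes simply supported.
Rotations at E on the released spans (each span's end-slope, ×1/EI):
  span DE: point load 22 at a = 5.28: Pab(L + a)/(6LEI) = 109/EI
  span EF: point load 159.4 at a = 9.6: Pab(L + b)/(6LEI) = 734.5/EI
  relative rotation θ_0 = (109 + 734.5)/EI = 843.6/EI
A unit hogging moment at E produces rotation L₁/(3EI) + L₂/(3EI) = 6.933/EI.
Compatibility: M_E·(L₁+L₂)/(3EI) = θ_0, giving M_E = 121.7 kN·m (hogging).
Span DE, ΣM about D with M_E applied at E: R_E^{DE}·8.8 = 116.2 + 121.7, so R_E^{DE} = 27.03 kN and R_D = 22 − 27.03 = -5.026 kN.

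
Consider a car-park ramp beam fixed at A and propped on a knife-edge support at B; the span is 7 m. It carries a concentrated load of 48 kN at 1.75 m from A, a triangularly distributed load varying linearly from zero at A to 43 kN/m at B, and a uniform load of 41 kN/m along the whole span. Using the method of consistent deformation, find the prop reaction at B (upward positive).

R_B = 194.5 kN

Release the roller at B. Primary structure: cantilever fixed at A.
Downward deflection at the released point B due to the loads:
  point load 48 at a = 1.75: Pa²(3L − a)/(6EI) = 471.6/EI
  triangular load, peak 43 at the free end: 11w₀L⁴/(120EI) = 9464/EI
  UDL 41: wL⁴/(8EI) = 12305/EI
  δ_0 = 22241/EI
Flexibility coefficient — unit upward force at B: δ_{BB} = L³/(3EI) = 114.3/EI.
Compatibility at B: δ_0 − R_B·δ_{BB} = 0, so R_B = 22241/114.3 = 194.5 kN.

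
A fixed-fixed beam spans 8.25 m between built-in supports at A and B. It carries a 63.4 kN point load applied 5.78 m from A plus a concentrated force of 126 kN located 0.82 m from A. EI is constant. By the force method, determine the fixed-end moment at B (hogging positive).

M_B = 86.11 kN·m

Release both end moments; the primary structure is a simply-supported span AB with redundants M_A and M_B.
Simple-span end rotations at A and B under the given loads:
  at A: point load 63.4 at a = 5.78: Pab(L + b)/(6LEI) = 196/EI
  at B: point load 63.4 at a = 5.78: Pab(L + a)/(6LEI) = 256.5/EI
  at A: point load 126 at a = 0.82: Pab(L + b)/(6LEI) = 243.2/EI
  at B: point load 126 at a = 0.82: Pab(L + a)/(6LEI) = 140.7/EI
  θ_A0 = 439.2/EI,  θ_B0 = 397.2/EI
Flexibility coefficients: a unit moment at one end gives L/(3EI) there and L/(6EI) at the far end, so f₁₁ = f₂₂ = 2.75/EI and f₁₂ = f₂₁ = 1.375/EI.
Compatibility — zero rotation at each built-in end:
  2.75 M_A + 1.375 M_B = 439.2
  1.375 M_A + 2.75 M_B = 397.2
Solving the pair gives M_A = 116.6 kN·m and M_B = 86.11 kN·m (hogging).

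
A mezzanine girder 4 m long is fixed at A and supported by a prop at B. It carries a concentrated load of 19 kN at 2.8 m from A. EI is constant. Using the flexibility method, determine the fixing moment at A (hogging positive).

Remove the prop at B; the released (primary) structure is a cantilever built in at A.
Primary-structure tip deflection at B by superposition:
  point load 19 at a = 2.8: Pa²(3L − a)/(6EI) = 228.4/EI
Tip deflection under a unit load at B: L³/(3EI) = 21.33/EI.
The prop prevents deflection at B: R_B = δ_0/δ_{BB} = 228.4/21.33 = 10.71 kN.
Moment equilibrium about A: M_A = Σ(load moments about A) − R_B·L = 53.2 − 10.71×4 = 10.37 kN·m.

M_A = 10.37 kN·m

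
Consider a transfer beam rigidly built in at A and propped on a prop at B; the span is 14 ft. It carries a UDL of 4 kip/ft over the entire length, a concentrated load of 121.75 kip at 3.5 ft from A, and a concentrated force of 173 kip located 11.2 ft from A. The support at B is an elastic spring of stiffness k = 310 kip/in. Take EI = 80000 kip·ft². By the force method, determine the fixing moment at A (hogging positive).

M_A = 659.4 kip·ft

Release the roller at B. Primary structure: cantilever fixed at A.
Deflection at B on the released cantilever, summing each load's contribution:
  UDL 4: wL⁴/(8EI) = 19208/EI
  point load 121.75 at a = 3.5: Pa²(3L − a)/(6EI) = 9570/EI
  point load 173 at a = 11.2: Pa²(3L − a)/(6EI) = 111399/EI
  δ_0 = 140177/EI
Flexibility coefficient — unit upward force at B: δ_{BB} = L³/(3EI) = 914.7/EI.
With EI = 80000 kip·ft²: δ_0 = 1.7522 ft and δ_{BB} = 0.011433 ft/kip.
Compatibility — the spring shortens by R_B/k under the reaction it provides: δ_0 − R_B·δ_{BB} = R_B/k. With 1/k = 1/(310×12) ft/kip = 0.000269 ft/kip, R_B = δ_0 / (δ_{BB} + 1/k) = 1.7522 / (0.011433 + 0.000269) = 149.7 kip.
Moment equilibrium about A: M_A = Σ(load moments about A) − R_B·L = 2756 − 149.7×14 = 659.4 kip·ft.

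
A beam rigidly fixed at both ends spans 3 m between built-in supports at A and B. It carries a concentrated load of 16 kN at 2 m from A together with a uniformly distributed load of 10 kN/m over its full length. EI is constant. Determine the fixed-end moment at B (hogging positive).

Take the two fixed-end moments M_A, M_B as redundants; the released structure is the simple span AB.
End rotations of the released simple span under the applied load (×1/EI):
  at A: point load 16 at a = 2: Pab(L + b)/(6LEI) = 7.111/EI
  at B: point load 16 at a = 2: Pab(L + a)/(6LEI) = 8.889/EI
  at A: UDL 10: wL³/(24EI) = 11.25/EI
  at B: UDL 10: wL³/(24EI) = 11.25/EI
  θ_A0 = 18.36/EI,  θ_B0 = 20.14/EI
Flexibility coefficients: a unit moment at one end gives L/(3EI) there and L/(6EI) at the far end, so f₁₁ = f₂₂ = 1/EI and f₁₂ = f₂₁ = 0.5/EI.
Compatibility — zero rotation at each built-in end:
  1 M_A + 0.5 M_B = 18.36
  0.5 M_A + 1 M_B = 20.14
Solving the pair gives M_A = 11.06 kN·m and M_B = 14.61 kN·m (hogging).

M_B = 14.61 kN·m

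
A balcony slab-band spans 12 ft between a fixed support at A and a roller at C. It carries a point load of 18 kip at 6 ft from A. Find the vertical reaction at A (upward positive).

Take the reaction at C as the redundant and release it; the primary structure is a cantilever fixed at A.
Downward deflection at the released point C due to the loads:
  point load 18 at a = 6: Pa²(3L − a)/(6EI) = 3240/EI
Flexibility coefficient — unit upward force at C: δ_{CC} = L³/(3EI) = 576/EI.
The prop prevents deflection at C: R_C = δ_0/δ_{CC} = 3240/576 = 5.625 kip.
Vertical equilibrium: R_A = ΣP − R_C = 18 − 5.625 = 12.38 kip.

R_A = 12.38 kip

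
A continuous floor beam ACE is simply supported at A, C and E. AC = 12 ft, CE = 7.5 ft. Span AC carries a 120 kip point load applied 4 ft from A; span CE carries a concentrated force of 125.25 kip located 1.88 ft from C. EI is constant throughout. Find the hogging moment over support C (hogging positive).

M_C = 190.6 kip·ft

Take M_C as the redundant. Released structure: two simple spans AC and CE with a hinge at C.
End slopes at the hinge C, treating each span as simply supported:
  span AC: point load 120 at a = 4: Pab(L + a)/(6LEI) = 853.3/EI
  span CE: point load 125.25 at a = 1.88: Pab(L + b)/(6LEI) = 385.8/EI
  relative rotation θ_0 = (853.3 + 385.8)/EI = 1239/EI
A unit hogging moment at C produces rotation L₁/(3EI) + L₂/(3EI) = 6.5/EI.
Slope continuity at C: θ_0 = M_C·6.5/EI, so M_C = 1239/6.5 = 190.6 kip·ft (hogging).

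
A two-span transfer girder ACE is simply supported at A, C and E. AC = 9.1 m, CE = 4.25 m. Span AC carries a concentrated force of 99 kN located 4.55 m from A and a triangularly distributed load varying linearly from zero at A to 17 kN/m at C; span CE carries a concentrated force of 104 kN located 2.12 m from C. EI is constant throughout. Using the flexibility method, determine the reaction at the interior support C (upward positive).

Insert a hinge at C; M_C is the redundant, and each span becomes simply supported.
End slopes at the hinge C, treating each span as simply supported:
  span AC: point load 99 at a = 4.55: Pab(L + a)/(6LEI) = 512.4/EI
  span AC: triangular load, peak 17: w₀L³/(45EI) = 284.7/EI
  span CE: point load 104 at a = 2.12: Pab(L + b)/(6LEI) = 117.5/EI
  relative rotation θ_0 = (797.1 + 117.5)/EI = 914.6/EI
A unit hogging moment at C produces rotation L₁/(3EI) + L₂/(3EI) = 4.45/EI.
Slope continuity at C: θ_0 = M_C·4.45/EI, so M_C = 914.6/4.45 = 205.5 kN·m (hogging).
Span AC, ΣM about A with M_C applied at C: R_C^{AC}·9.1 = 919.7 + 205.5, so R_C^{AC} = 123.7 kN and R_A = 176.3 − 123.7 = 52.7 kN.
Span CE, ΣM about E: R_C^{CE}·4.25 = 221.5 + 205.5, so R_C^{CE} = 100.5 kN and R_E = 104 − 100.5 = 3.52 kN.
R_C = 123.7 + 100.5 = 224.1 kN.

R_C = 224.1 kN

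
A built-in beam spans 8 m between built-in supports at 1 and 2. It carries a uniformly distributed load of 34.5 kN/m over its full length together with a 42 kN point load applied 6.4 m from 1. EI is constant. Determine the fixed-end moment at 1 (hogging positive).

Take the two fixed-end moments M_1, M_2 as redundants; the released structure is the simple span 12.
On the primary (simply-supported) span, the end slopes from the loading are:
  at 1: UDL 34.5: wL³/(24EI) = 736/EI
  at 2: UDL 34.5: wL³/(24EI) = 736/EI
  at 1: point load 42 at a = 6.4: Pab(L + b)/(6LEI) = 86.02/EI
  at 2: point load 42 at a = 6.4: Pab(L + a)/(6LEI) = 129/EI
  θ_10 = 822/EI,  θ_20 = 865/EI
Flexibility coefficients: a unit moment at one end gives L/(3EI) there and L/(6EI) at the far end, so f₁₁ = f₂₂ = 2.667/EI and f₁₂ = f₂₁ = 1.333/EI.
Compatibility — zero rotation at each built-in end:
  2.667 M_1 + 1.333 M_2 = 822
  1.333 M_1 + 2.667 M_2 = 865
Solving the pair gives M_1 = 194.8 kN·m and M_2 = 227 kN·m (hogging).

M_1 = 194.8 kN·m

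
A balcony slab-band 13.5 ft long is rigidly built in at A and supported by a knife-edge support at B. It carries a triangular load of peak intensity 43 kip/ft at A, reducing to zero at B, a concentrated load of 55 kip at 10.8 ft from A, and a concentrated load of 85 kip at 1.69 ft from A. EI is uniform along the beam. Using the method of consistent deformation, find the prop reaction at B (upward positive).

Release the roller at B. Primary structure: cantilever fixed at A.
Downward deflection at the released point B due to the loads:
  triangular load, peak 43 at the fixed end: w₀L⁴/(30EI) = 47608/EI
  point load 55 at a = 10.8: Pa²(3L − a)/(6EI) = 31755/EI
  point load 85 at a = 1.69: Pa²(3L − a)/(6EI) = 1570/EI
  δ_0 = 80934/EI
Tip deflection under a unit load at B: L³/(3EI) = 820.1/EI.
The prop prevents deflection at B: R_B = δ_0/δ_{BB} = 80934/820.1 = 98.68 kip.

R_B = 98.68 kip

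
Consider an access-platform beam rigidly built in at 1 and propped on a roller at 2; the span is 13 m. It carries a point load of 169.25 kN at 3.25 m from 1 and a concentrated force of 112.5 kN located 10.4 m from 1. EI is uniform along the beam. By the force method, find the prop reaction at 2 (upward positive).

R_2 = 93.74 kN

Choose R_2 as the redundant. The primary structure is the cantilever fixed at 1.
Downward deflection at the released point 2 due to the loads:
  point load 169.25 at a = 3.25: Pa²(3L − a)/(6EI) = 10652/EI
  point load 112.5 at a = 10.4: Pa²(3L − a)/(6EI) = 58001/EI
  δ_0 = 68653/EI
Flexibility coefficient — unit upward force at 2: δ_{22} = L³/(3EI) = 732.3/EI.
Compatibility at 2: δ_0 − R_2·δ_{22} = 0, so R_2 = 68653/732.3 = 93.74 kN.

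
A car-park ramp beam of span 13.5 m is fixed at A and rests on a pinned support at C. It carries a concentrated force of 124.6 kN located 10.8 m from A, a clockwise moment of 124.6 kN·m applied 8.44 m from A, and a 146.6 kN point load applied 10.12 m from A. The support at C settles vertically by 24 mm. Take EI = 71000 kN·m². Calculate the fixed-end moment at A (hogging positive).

M_A = 385.7 kN·m

Take the reaction at C as the redundant and release it; the primary structure is a cantilever fixed at A.
Downward deflection at the released point C due to the loads:
  point load 124.6 at a = 10.8: Pa²(3L − a)/(6EI) = 71940/EI
  clockwise couple 124.6 at a = 8.44: M₀a(2L − a)/(2EI) = 9759/EI
  point load 146.6 at a = 10.12: Pa²(3L − a)/(6EI) = 76021/EI
  δ_0 = 157720/EI
Tip deflection under a unit load at C: L³/(3EI) = 820.1/EI.
With EI = 71000 kN·m²: δ_0 = 2.2214 m and δ_{CC} = 0.011551 m/kN.
Compatibility — the beam at C must follow the support down by 0.024 m: δ_0 − R_C·δ_{CC} = 0.024, so R_C = (2.2214 − 0.024)/0.011551 = 190.2 kN.
Moment equilibrium about A: M_A = Σ(load moments about A) − R_C·L = 2954 − 190.2×13.5 = 385.7 kN·m.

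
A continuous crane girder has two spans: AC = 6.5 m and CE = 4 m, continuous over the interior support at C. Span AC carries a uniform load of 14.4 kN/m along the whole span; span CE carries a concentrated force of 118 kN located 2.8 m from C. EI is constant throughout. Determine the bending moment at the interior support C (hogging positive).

M_C = 71.62 kN·m

Insert a hinge at C; M_C is the redundant, and each span becomes simply supported.
Rotations at C on the released spans (each span's end-slope, ×1/EI):
  span AC: UDL 14.4: wL³/(24EI) = 164.8/EI
  span CE: point load 118 at a = 2.8: Pab(L + b)/(6LEI) = 85.9/EI
  relative rotation θ_0 = (164.8 + 85.9)/EI = 250.7/EI
A unit hogging moment at C produces rotation L₁/(3EI) + L₂/(3EI) = 3.5/EI.
Compatibility: M_C·(L₁+L₂)/(3EI) = θ_0, giving M_C = 71.62 kN·m (hogging).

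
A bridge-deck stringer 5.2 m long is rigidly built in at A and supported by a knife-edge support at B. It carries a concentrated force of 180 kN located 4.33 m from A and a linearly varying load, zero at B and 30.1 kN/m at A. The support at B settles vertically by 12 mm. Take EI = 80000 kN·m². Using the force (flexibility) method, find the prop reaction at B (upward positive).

R_B = 130.4 kN

Remove the prop at B; the released (primary) structure is a cantilever built in at A.
Primary-structure tip deflection at B by superposition:
  point load 180 at a = 4.33: Pa²(3L − a)/(6EI) = 6339/EI
  triangular load, peak 30.1 at the fixed end: w₀L⁴/(30EI) = 733.6/EI
  δ_0 = 7073/EI
Tip deflection under a unit load at B: L³/(3EI) = 46.87/EI.
With EI = 80000 kN·m²: δ_0 = 0.088408 m and δ_{BB} = 0.000586 m/kN.
Compatibility — the beam at B must follow the support down by 0.012 m: δ_0 − R_B·δ_{BB} = 0.012, so R_B = (0.088408 − 0.012)/0.000586 = 130.4 kN.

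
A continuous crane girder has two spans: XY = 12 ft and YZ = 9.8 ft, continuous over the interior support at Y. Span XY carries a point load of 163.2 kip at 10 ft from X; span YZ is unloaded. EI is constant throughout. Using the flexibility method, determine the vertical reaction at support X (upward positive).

Release continuity at Y by inserting a hinge; the redundant is the internal moment M_Y. The primary structure is two simply-supported spans XY and YZ.
Discontinuity in slope at Y on the released structure — sum the simple-span end rotations:
  span XY: point load 163.2 at a = 10: Pab(L + a)/(6LEI) = 997.3/EI
  relative rotation θ_0 = (997.3 + 0)/EI = 997.3/EI
A unit hogging moment at Y produces rotation L₁/(3EI) + L₂/(3EI) = 7.267/EI.
Compatibility: M_Y·(L₁+L₂)/(3EI) = θ_0, giving M_Y = 137.2 kip·ft (hogging).
Span XY, ΣM about X with M_Y applied at Y: R_Y^{XY}·12 = 1632 + 137.2, so R_Y^{XY} = 147.4 kip and R_X = 163.2 − 147.4 = 15.76 kip.

R_X = 15.76 kip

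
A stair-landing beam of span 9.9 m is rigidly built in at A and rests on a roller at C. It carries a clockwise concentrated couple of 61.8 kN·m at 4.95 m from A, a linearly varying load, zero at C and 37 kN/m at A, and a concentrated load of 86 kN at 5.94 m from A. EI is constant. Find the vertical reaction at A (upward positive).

R_A = 188.3 kN

Take the reaction at C as the redundant and release it; the primary structure is a cantilever fixed at A.
Primary-structure tip deflection at C by superposition:
  clockwise couple 61.8 at a = 4.95: M₀a(2L − a)/(2EI) = 2271/EI
  triangular load, peak 37 at the fixed end: w₀L⁴/(30EI) = 11847/EI
  point load 86 at a = 5.94: Pa²(3L − a)/(6EI) = 12016/EI
  δ_0 = 26135/EI
Tip deflection under a unit load at C: L³/(3EI) = 323.4/EI.
Compatibility at C: δ_0 − R_C·δ_{CC} = 0, so R_C = 26135/323.4 = 80.8 kN.
Vertical equilibrium: R_A = ΣP − R_C = 269.1 − 80.8 = 188.3 kN.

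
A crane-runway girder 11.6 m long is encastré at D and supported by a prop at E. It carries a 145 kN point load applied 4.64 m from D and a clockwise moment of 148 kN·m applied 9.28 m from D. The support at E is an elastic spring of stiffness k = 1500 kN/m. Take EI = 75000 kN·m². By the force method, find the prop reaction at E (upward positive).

R_E = 44.28 kN

Choose R_E as the redundant. The primary structure is the cantilever fixed at D.
Deflection at E on the released cantilever, summing each load's contribution:
  point load 145 at a = 4.64: Pa²(3L − a)/(6EI) = 15692/EI
  clockwise couple 148 at a = 9.28: M₀a(2L − a)/(2EI) = 9559/EI
  δ_0 = 25251/EI
Flexibility coefficient — unit upward force at E: δ_{EE} = L³/(3EI) = 520.3/EI.
With EI = 75000 kN·m²: δ_0 = 0.33668 m and δ_{EE} = 0.006937 m/kN.
Compatibility — the spring shortens by R_E/k under the reaction it provides: δ_0 − R_E·δ_{EE} = R_E/k. With 1/k = 0.000667 m/kN, R_E = δ_0 / (δ_{EE} + 1/k) = 0.33668 / (0.006937 + 0.000667) = 44.28 kN.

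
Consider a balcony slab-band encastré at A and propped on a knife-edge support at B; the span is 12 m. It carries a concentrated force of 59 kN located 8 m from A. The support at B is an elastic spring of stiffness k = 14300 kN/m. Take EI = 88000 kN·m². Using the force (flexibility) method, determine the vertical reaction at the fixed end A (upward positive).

R_A = 28.73 kN

Choose R_B as the redundant. The primary structure is the cantilever fixed at A.
Primary-structure tip deflection at B by superposition:
  point load 59 at a = 8: Pa²(3L − a)/(6EI) = 17621/EI
Flexibility coefficient — unit upward force at B: δ_{BB} = L³/(3EI) = 576/EI.
With EI = 88000 kN·m²: δ_0 = 0.20024 m and δ_{BB} = 0.006545 m/kN.
Compatibility — the spring shortens by R_B/k under the reaction it provides: δ_0 − R_B·δ_{BB} = R_B/k. With 1/k = 0.00007 m/kN, R_B = δ_0 / (δ_{BB} + 1/k) = 0.20024 / (0.006545 + 0.00007) = 30.27 kN.
Vertical equilibrium: R_A = ΣP − R_B = 59 − 30.27 = 28.73 kN.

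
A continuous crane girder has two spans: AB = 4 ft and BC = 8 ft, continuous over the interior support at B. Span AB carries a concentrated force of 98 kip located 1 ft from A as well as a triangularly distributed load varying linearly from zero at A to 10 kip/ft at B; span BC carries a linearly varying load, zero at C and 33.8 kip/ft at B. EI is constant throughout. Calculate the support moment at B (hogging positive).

Take M_B as the redundant. Released structure: two simple spans AB and BC with a hinge at B.
Rotations at B on the released spans (each span's end-slope, ×1/EI):
  span AB: point load 98 at a = 1: Pab(L + a)/(6LEI) = 61.25/EI
  span AB: triangular load, peak 10: w₀L³/(45EI) = 14.22/EI
  span BC: triangular load, peak 33.8: w₀L³/(45EI) = 384.6/EI
  relative rotation θ_0 = (75.47 + 384.6)/EI = 460/EI
A unit hogging moment at B produces rotation L₁/(3EI) + L₂/(3EI) = 4/EI.
Compatibility: M_B·(L₁+L₂)/(3EI) = θ_0, giving M_B = 115 kip·ft (hogging).

M_B = 115 kip·ft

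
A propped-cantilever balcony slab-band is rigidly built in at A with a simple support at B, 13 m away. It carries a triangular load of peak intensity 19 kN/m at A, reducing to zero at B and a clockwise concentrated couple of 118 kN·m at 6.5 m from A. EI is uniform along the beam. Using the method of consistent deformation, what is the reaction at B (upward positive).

Choose R_B as the redundant. The primary structure is the cantilever fixed at A.
Primary-structure tip deflection at B by superposition:
  triangular load, peak 19 at the fixed end: w₀L⁴/(30EI) = 18089/EI
  clockwise couple 118 at a = 6.5: M₀a(2L − a)/(2EI) = 7478/EI
  δ_0 = 25567/EI
Flexibility coefficient — unit upward force at B: δ_{BB} = L³/(3EI) = 732.3/EI.
The prop prevents deflection at B: R_B = δ_0/δ_{BB} = 25567/732.3 = 34.91 kN.

R_B = 34.91 kN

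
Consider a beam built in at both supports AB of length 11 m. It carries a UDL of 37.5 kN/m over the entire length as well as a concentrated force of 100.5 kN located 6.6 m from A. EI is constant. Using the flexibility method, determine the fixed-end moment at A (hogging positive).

Release both end moments; the primary structure is a simply-supported span AB with redundants M_A and M_B.
On the primary (simply-supported) span, the end slopes from the loading are:
  at A: UDL 37.5: wL³/(24EI) = 2080/EI
  at B: UDL 37.5: wL³/(24EI) = 2080/EI
  at A: point load 100.5 at a = 6.6: Pab(L + b)/(6LEI) = 681/EI
  at B: point load 100.5 at a = 6.6: Pab(L + a)/(6LEI) = 778.3/EI
  θ_A0 = 2761/EI,  θ_B0 = 2858/EI
Flexibility coefficients: a unit moment at one end gives L/(3EI) there and L/(6EI) at the far end, so f₁₁ = f₂₂ = 3.667/EI and f₁₂ = f₂₁ = 1.833/EI.
Compatibility — zero rotation at each built-in end:
  3.667 M_A + 1.833 M_B = 2761
  1.833 M_A + 3.667 M_B = 2858
Solving the pair gives M_A = 484.3 kN·m and M_B = 537.3 kN·m (hogging).

M_A = 484.3 kN·m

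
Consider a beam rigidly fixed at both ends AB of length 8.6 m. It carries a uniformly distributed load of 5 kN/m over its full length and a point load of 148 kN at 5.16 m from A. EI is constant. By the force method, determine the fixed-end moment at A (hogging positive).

M_A = 153 kN·m

Release both end moments; the primary structure is a simply-supported span AB with redundants M_A and M_B.
On the primary (simply-supported) span, the end slopes from the loading are:
  at A: UDL 5: wL³/(24EI) = 132.5/EI
  at B: UDL 5: wL³/(24EI) = 132.5/EI
  at A: point load 148 at a = 5.16: Pab(L + b)/(6LEI) = 613/EI
  at B: point load 148 at a = 5.16: Pab(L + a)/(6LEI) = 700.5/EI
  θ_A0 = 745.5/EI,  θ_B0 = 833.1/EI
Flexibility coefficients: a unit moment at one end gives L/(3EI) there and L/(6EI) at the far end, so f₁₁ = f₂₂ = 2.867/EI and f₁₂ = f₂₁ = 1.433/EI.
Compatibility — zero rotation at each built-in end:
  2.867 M_A + 1.433 M_B = 745.5
  1.433 M_A + 2.867 M_B = 833.1
Solving the pair gives M_A = 153 kN·m and M_B = 214.1 kN·m (hogging).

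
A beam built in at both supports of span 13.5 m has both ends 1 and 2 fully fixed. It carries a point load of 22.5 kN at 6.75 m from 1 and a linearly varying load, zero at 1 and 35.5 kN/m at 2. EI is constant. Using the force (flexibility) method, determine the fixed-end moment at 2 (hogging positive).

M_2 = 361.5 kN·m

Take the two fixed-end moments M_1, M_2 as redundants; the released structure is the simple span 12.
End rotations of the released simple span under the applied load (×1/EI):
  at 1: point load 22.5 at a = 6.75: Pab(L + b)/(6LEI) = 256.3/EI
  at 2: point load 22.5 at a = 6.75: Pab(L + a)/(6LEI) = 256.3/EI
  at 1: triangular load, peak 35.5: 7w₀L³/(360EI) = 1698/EI
  at 2: triangular load, peak 35.5: w₀L³/(45EI) = 1941/EI
  θ_10 = 1955/EI,  θ_20 = 2197/EI
Flexibility coefficients: a unit moment at one end gives L/(3EI) there and L/(6EI) at the far end, so f₁₁ = f₂₂ = 4.5/EI and f₁₂ = f₂₁ = 2.25/EI.
Compatibility — zero rotation at each built-in end:
  4.5 M_1 + 2.25 M_2 = 1955
  2.25 M_1 + 4.5 M_2 = 2197
Solving the pair gives M_1 = 253.6 kN·m and M_2 = 361.5 kN·m (hogging).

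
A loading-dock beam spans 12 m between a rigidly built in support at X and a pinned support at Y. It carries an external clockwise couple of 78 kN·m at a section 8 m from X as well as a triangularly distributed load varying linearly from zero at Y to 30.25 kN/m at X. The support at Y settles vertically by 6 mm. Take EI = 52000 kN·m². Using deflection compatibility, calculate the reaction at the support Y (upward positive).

Take the reaction at Y as the redundant and release it; the primary structure is a cantilever fixed at X.
Free-end deflection of the primary structure under the applied loading (downward +):
  clockwise couple 78 at a = 8: M₀a(2L − a)/(2EI) = 4992/EI
  triangular load, peak 30.25 at the fixed end: w₀L⁴/(30EI) = 20909/EI
  δ_0 = 25901/EI
Tip deflection under a unit load at Y: L³/(3EI) = 576/EI.
With EI = 52000 kN·m²: δ_0 = 0.49809 m and δ_{YY} = 0.011077 m/kN.
Compatibility — the beam at Y must follow the support down by 0.006 m: δ_0 − R_Y·δ_{YY} = 0.006, so R_Y = (0.49809 − 0.006)/0.011077 = 44.42 kN.

R_Y = 44.42 kN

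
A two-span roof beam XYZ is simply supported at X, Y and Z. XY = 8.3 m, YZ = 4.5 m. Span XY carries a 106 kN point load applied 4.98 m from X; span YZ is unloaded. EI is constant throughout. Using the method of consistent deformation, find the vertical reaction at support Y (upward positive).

Insert a hinge at Y; M_Y is the redundant, and each span becomes simply supported.
End slopes at the hinge Y, treating each span as simply supported:
  span XY: point load 106 at a = 4.98: Pab(L + a)/(6LEI) = 467.3/EI
  relative rotation θ_0 = (467.3 + 0)/EI = 467.3/EI
A unit hogging moment at Y produces rotation L₁/(3EI) + L₂/(3EI) = 4.267/EI.
Compatibility: M_Y·(L₁+L₂)/(3EI) = θ_0, giving M_Y = 109.5 kN·m (hogging).
Span XY, ΣM about X with M_Y applied at Y: R_Y^{XY}·8.3 = 527.9 + 109.5, so R_Y^{XY} = 76.8 kN and R_X = 106 − 76.8 = 29.2 kN.
Span YZ, ΣM about Z: R_Y^{YZ}·4.5 = 0 + 109.5, so R_Y^{YZ} = 24.34 kN and R_Z = 0 − 24.34 = -24.34 kN.
R_Y = 76.8 + 24.34 = 101.1 kN.

R_Y = 101.1 kN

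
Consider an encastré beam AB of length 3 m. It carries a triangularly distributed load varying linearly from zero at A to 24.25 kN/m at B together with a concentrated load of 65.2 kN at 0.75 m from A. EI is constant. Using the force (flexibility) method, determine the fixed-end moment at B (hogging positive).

Take the two fixed-end moments M_A, M_B as redundants; the released structure is the simple span AB.
End rotations of the released simple span under the applied load (×1/EI):
  at A: triangular load, peak 24.25: 7w₀L³/(360EI) = 12.73/EI
  at B: triangular load, peak 24.25: w₀L³/(45EI) = 14.55/EI
  at A: point load 65.2 at a = 0.75: Pab(L + b)/(6LEI) = 32.09/EI
  at B: point load 65.2 at a = 0.75: Pab(L + a)/(6LEI) = 22.92/EI
  θ_A0 = 44.82/EI,  θ_B0 = 37.47/EI
Flexibility coefficients: a unit moment at one end gives L/(3EI) there and L/(6EI) at the far end, so f₁₁ = f₂₂ = 1/EI and f₁₂ = f₂₁ = 0.5/EI.
Compatibility — zero rotation at each built-in end:
  1 M_A + 0.5 M_B = 44.82
  0.5 M_A + 1 M_B = 37.47
Solving the pair gives M_A = 34.78 kN·m and M_B = 20.08 kN·m (hogging).

M_B = 20.08 kN·m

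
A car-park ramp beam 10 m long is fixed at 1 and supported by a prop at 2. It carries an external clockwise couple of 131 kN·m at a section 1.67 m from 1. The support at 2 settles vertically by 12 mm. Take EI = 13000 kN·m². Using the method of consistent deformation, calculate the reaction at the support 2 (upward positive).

Remove the prop at 2; the released (primary) structure is a cantilever built in at 1.
Deflection at 2 on the released cantilever, summing each load's contribution:
  clockwise couple 131 at a = 1.67: M₀a(2L − a)/(2EI) = 2005/EI
Flexibility coefficient — unit upward force at 2: δ_{22} = L³/(3EI) = 333.3/EI.
With EI = 13000 kN·m²: δ_0 = 0.15423 m and δ_{22} = 0.025641 m/kN.
Compatibility — the beam at 2 must follow the support down by 0.012 m: δ_0 − R_2·δ_{22} = 0.012, so R_2 = (0.15423 − 0.012)/0.025641 = 5.547 kN.

R_2 = 5.547 kN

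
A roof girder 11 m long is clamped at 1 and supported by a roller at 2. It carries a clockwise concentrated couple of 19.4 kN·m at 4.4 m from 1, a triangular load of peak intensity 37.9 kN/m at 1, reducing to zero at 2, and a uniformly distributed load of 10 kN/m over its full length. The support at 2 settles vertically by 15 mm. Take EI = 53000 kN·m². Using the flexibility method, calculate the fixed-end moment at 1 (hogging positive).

Release the roller at 2. Primary structure: cantilever fixed at 1.
Primary-structure tip deflection at 2 by superposition:
  clockwise couple 19.4 at a = 4.4: M₀a(2L − a)/(2EI) = 751.2/EI
  triangular load, peak 37.9 at the fixed end: w₀L⁴/(30EI) = 18496/EI
  UDL 10: wL⁴/(8EI) = 18301/EI
  δ_0 = 37549/EI
Flexibility coefficient — unit upward force at 2: δ_{22} = L³/(3EI) = 443.7/EI.
With EI = 53000 kN·m²: δ_0 = 0.70847 m and δ_{22} = 0.008371 m/kN.
Compatibility — the beam at 2 must follow the support down by 0.015 m: δ_0 − R_2·δ_{22} = 0.015, so R_2 = (0.70847 − 0.015)/0.008371 = 82.84 kN.
Moment equilibrium about 1: M_1 = Σ(load moments about 1) − R_2·L = 1389 − 82.84×11 = 477.5 kN·m.

M_1 = 477.5 kN·m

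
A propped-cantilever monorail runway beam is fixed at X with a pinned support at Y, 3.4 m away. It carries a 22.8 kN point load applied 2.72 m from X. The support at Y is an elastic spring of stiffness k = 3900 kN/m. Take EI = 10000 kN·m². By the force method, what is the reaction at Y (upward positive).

Take the reaction at Y as the redundant and release it; the primary structure is a cantilever fixed at X.
Downward deflection at the released point Y due to the loads:
  point load 22.8 at a = 2.72: Pa²(3L − a)/(6EI) = 210.3/EI
Flexibility coefficient — unit upward force at Y: δ_{YY} = L³/(3EI) = 13.1/EI.
With EI = 10000 kN·m²: δ_0 = 0.021029 m and δ_{YY} = 0.00131 m/kN.
Compatibility — the spring shortens by R_Y/k under the reaction it provides: δ_0 − R_Y·δ_{YY} = R_Y/k. With 1/k = 0.000256 m/kN, R_Y = δ_0 / (δ_{YY} + 1/k) = 0.021029 / (0.00131 + 0.000256) = 13.42 kN.

R_Y = 13.42 kN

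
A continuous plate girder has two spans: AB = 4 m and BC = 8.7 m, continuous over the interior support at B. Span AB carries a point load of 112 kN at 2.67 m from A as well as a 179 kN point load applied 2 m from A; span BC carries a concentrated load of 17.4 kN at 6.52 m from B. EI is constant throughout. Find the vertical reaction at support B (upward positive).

R_B = 198 kN

Take M_B as the redundant. Released structure: two simple spans AB and BC with a hinge at B.
Rotations at B on the released spans (each span's end-slope, ×1/EI):
  span AB: point load 112 at a = 2.67: Pab(L + a)/(6LEI) = 110.5/EI
  span AB: point load 179 at a = 2: Pab(L + a)/(6LEI) = 179/EI
  span BC: point load 17.4 at a = 6.52: Pab(L + b)/(6LEI) = 51.55/EI
  relative rotation θ_0 = (289.5 + 51.55)/EI = 341.1/EI
A unit hogging moment at B produces rotation L₁/(3EI) + L₂/(3EI) = 4.233/EI.
Compatibility: M_B·(L₁+L₂)/(3EI) = θ_0, giving M_B = 80.57 kN·m (hogging).
Span AB, ΣM about A with M_B applied at B: R_B^{AB}·4 = 657 + 80.57, so R_B^{AB} = 184.4 kN and R_A = 291 − 184.4 = 106.6 kN.
Span BC, ΣM about C: R_B^{BC}·8.7 = 37.93 + 80.57, so R_B^{BC} = 13.62 kN and R_C = 17.4 − 13.62 = 3.779 kN.
R_B = 184.4 + 13.62 = 198 kN.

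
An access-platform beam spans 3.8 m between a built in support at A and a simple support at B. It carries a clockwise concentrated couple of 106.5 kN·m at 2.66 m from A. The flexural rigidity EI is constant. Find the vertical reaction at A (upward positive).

Take the reaction at B as the redundant and release it; the primary structure is a cantilever fixed at A.
Downward deflection at the released point B due to the loads:
  clockwise couple 106.5 at a = 2.66: M₀a(2L − a)/(2EI) = 699.7/EI
Tip deflection under a unit load at B: L³/(3EI) = 18.29/EI.
Compatibility at B: δ_0 − R_B·δ_{BB} = 0, so R_B = 699.7/18.29 = 38.26 kN.
Vertical equilibrium: R_A = ΣP − R_B = 0 − 38.26 = -38.26 kN.

R_A = -38.26 kN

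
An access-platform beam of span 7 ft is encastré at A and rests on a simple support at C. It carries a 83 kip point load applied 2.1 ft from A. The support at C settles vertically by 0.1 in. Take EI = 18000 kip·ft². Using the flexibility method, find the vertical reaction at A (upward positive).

Choose R_C as the redundant. The primary structure is the cantilever fixed at A.
Deflection at C on the released cantilever, summing each load's contribution:
  point load 83 at a = 2.1: Pa²(3L − a)/(6EI) = 1153/EI
Flexibility coefficient — unit upward force at C: δ_{CC} = L³/(3EI) = 114.3/EI.
With EI = 18000 kip·ft²: δ_0 = 0.064055 ft and δ_{CC} = 0.006352 ft/kip.
Compatibility — the beam at C must follow the support down by 0.008333 ft: δ_0 − R_C·δ_{CC} = 0.008333, so R_C = (0.064055 − 0.008333)/0.006352 = 8.773 kip.
Vertical equilibrium: R_A = ΣP − R_C = 83 − 8.773 = 74.23 kip.

R_A = 74.23 kip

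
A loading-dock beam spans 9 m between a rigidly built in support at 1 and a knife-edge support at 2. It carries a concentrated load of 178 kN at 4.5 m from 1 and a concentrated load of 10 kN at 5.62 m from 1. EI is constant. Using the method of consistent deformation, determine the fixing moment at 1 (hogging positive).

M_1 = 314.9 kN·m

Remove the prop at 2; the released (primary) structure is a cantilever built in at 1.
Free-end deflection of the primary structure under the applied loading (downward +):
  point load 178 at a = 4.5: Pa²(3L − a)/(6EI) = 13517/EI
  point load 10 at a = 5.62: Pa²(3L − a)/(6EI) = 1125/EI
  δ_0 = 14642/EI
Flexibility coefficient — unit upward force at 2: δ_{22} = L³/(3EI) = 243/EI.
The prop prevents deflection at 2: R_2 = δ_0/δ_{22} = 14642/243 = 60.26 kN.
Moment equilibrium about 1: M_1 = Σ(load moments about 1) − R_2·L = 857.2 − 60.26×9 = 314.9 kN·m.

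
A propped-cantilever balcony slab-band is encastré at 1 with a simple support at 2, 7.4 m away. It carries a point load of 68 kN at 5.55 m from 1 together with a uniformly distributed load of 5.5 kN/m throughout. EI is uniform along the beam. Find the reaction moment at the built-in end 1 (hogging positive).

M_1 = 96.62 kN·m

Release the roller at 2. Primary structure: cantilever fixed at 1.
Downward deflection at the released point 2 due to the loads:
  point load 68 at a = 5.55: Pa²(3L − a)/(6EI) = 5812/EI
  UDL 5.5: wL⁴/(8EI) = 2062/EI
  δ_0 = 7874/EI
Tip deflection under a unit load at 2: L³/(3EI) = 135.1/EI.
Compatibility at 2: δ_0 − R_2·δ_{22} = 0, so R_2 = 7874/135.1 = 58.29 kN.
Moment equilibrium about 1: M_1 = Σ(load moments about 1) − R_2·L = 528 − 58.29×7.4 = 96.62 kN·m.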